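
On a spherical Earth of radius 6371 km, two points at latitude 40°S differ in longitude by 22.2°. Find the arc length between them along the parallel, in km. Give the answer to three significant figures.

1890 km

Arc length along a parallel = R cos φ · Δλ (with Δλ in radians).
= 6371 × cos 40° × (22.2° × π/180) = 6371 × 0.7660 × 0.3875 ≈ 1890 km.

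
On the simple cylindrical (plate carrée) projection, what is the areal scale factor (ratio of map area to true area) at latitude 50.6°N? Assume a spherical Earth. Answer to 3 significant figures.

In the plate carrée (x = Rλ, y = Rφ), meridians are true-scale (h = 1) and parallels are stretched by k = sec φ.
Areal scale = h·k = 1 × sec φ; at 50.6°, h = 1.000, k = 1.575, so h·k = 1.575.

1.58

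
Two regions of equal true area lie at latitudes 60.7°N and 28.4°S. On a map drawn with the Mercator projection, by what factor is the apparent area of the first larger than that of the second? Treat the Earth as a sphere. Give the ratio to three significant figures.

3.23

On Mercator, area is exaggerated by sec²φ = 1/cos²φ.
At 60.7°: sec²(60.7°) = 1/0.4894² = 4.175.
At 28.4°: sec²(28.4°) = 1/0.8796² = 1.292.
Ratio = 4.175/1.292 = cos²(28.4°)/cos²(60.7°) ≈ 3.23.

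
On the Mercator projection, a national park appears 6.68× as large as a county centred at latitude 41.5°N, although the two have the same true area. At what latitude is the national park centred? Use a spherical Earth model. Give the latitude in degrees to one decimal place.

73.2°

On Mercator, (apparent₁)/(apparent₂) = sec²φ₁ / sec²φ₂ when true areas are equal.
cos²φ₂ / cos²φ₁ = 6.68  ⇒  cos φ₁ = cos 41.5° / √6.68 = 0.7490/2.585 = 0.2898.
φ₁ = arccos(0.2898) ≈ 73.2°.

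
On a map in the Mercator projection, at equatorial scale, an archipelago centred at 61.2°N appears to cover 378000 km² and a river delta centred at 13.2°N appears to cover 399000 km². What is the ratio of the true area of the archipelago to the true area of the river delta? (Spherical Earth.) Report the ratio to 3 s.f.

0.232

On Mercator the areal scale is sec²φ, so true area = apparent × cos²φ.
True area of archipelago: 378000 × cos²(61.2°) = 378000 × 0.2321 = 87730 km².
True area of river delta: 399000 × cos²(13.2°) = 399000 × 0.9479 = 378200 km².
Ratio = 87730 / 378200 ≈ 0.232.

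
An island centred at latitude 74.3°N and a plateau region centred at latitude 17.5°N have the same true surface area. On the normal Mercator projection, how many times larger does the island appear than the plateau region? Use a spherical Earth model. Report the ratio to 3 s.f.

Mercator is conformal with k = sec φ, so areal scale = k² = sec²φ.
At 74.3°: sec²(74.3°) = 1/0.2706² = 13.66.
At 17.5°: sec²(17.5°) = 1/0.9537² = 1.099.
Ratio = 13.66/1.099 = cos²(17.5°)/cos²(74.3°) ≈ 12.4.

12.4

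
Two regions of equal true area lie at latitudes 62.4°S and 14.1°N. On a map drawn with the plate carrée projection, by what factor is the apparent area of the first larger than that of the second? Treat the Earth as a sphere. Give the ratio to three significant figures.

2.09

For the equirectangular projection with φ₀ = 0 (plate carrée), h = 1 along meridians and k = sec φ along parallels.
Areal scale at 62.4°: h·k = 1.000 × 2.158 = 2.158.
Areal scale at 14.1°: h·k = 1.000 × 1.031 = 1.031.
Ratio = 2.158/1.031 ≈ 2.09.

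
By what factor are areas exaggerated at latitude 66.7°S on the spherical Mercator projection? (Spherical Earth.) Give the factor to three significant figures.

For Mercator, h = k = sec φ (a conformal cylindrical projection has a single point scale, 1/cos φ).
Areal scale = k² = sec²φ = 1/cos²(66.7°) = 1/0.3955² = 6.392.

6.39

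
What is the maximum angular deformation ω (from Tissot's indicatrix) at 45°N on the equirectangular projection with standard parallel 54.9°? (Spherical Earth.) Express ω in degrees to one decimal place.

11.8°

The equidistant cylindrical projection with φ₀ = 54.9° has h = 1 (meridians true) and k = cos φ₀ / cos φ along parallels.
At 45°: h = 1.000, k = 0.8132; principal scales a = 1.000, b = 0.8132.
sin(ω/2) = (a − b)/(a + b) = 0.1868/1.813 = 0.1030, so ω = 2 arcsin(0.1030) ≈ 11.8°.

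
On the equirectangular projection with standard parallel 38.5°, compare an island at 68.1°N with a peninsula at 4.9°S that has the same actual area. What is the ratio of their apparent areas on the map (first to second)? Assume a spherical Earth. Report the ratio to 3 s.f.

2.67

With standard parallel φ₀ = 38.5°, the equirectangular projection gives x = Rλ cos φ₀, y = Rφ, so h = 1 and k = cos 38.5° / cos φ.
Areal scale at 68.1°: h·k = 1.000 × 2.098 = 2.098.
Areal scale at 4.9°: h·k = 1.000 × 0.7855 = 0.7855.
Ratio = 2.098/0.7855 ≈ 2.67.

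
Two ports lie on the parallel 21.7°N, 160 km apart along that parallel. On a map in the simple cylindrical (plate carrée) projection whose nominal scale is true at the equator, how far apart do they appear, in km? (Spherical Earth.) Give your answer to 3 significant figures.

In the plate carrée (x = Rλ, y = Rφ), meridians are true-scale (h = 1) and parallels are stretched by k = sec φ.
Along the parallel, k = sec 21.7° = 1/0.9291 = 1.076.
Map distance = 160 × 1.076 ≈ 172 km.

172 km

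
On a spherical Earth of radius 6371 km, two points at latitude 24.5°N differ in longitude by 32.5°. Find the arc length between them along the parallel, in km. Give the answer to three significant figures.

3290 km

Arc length along a parallel = R cos φ · Δλ (with Δλ in radians).
= 6371 × cos 24.5° × (32.5° × π/180) = 6371 × 0.9100 × 0.5672 ≈ 3290 km.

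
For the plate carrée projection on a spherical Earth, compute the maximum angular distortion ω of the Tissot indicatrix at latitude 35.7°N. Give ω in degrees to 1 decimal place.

In the plate carrée (x = Rλ, y = Rφ), meridians are true-scale (h = 1) and parallels are stretched by k = sec φ.
At 35.7°: h = 1.000, k = 1.231; principal scales a = 1.231, b = 1.000.
sin(ω/2) = (a − b)/(a + b) = 0.2314/2.231 = 0.1037, so ω = 2 arcsin(0.1037) ≈ 11.9°.

11.9°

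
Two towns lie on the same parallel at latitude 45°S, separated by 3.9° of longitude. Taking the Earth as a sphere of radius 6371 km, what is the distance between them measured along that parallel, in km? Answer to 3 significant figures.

307 km

Arc length along a parallel = R cos φ · Δλ (with Δλ in radians).
= 6371 × cos 45° × (3.9° × π/180) = 6371 × 0.7071 × 0.06807 ≈ 307 km.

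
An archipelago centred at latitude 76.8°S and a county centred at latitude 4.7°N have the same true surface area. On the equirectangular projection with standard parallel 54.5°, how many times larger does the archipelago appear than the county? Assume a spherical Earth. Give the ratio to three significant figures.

4.36

The equidistant cylindrical projection with φ₀ = 54.5° has h = 1 (meridians true) and k = cos φ₀ / cos φ along parallels.
Areal scale at 76.8°: h·k = 1.000 × 2.543 = 2.543.
Areal scale at 4.7°: h·k = 1.000 × 0.5827 = 0.5827.
Ratio = 2.543/0.5827 ≈ 4.36.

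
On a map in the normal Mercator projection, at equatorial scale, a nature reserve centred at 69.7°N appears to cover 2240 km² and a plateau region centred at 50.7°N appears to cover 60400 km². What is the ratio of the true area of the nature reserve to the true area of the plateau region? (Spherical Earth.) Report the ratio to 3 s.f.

Since Mercator area scale is 1/cos²φ, the true area equals the apparent area multiplied by cos²φ.
True area of nature reserve: 2240 × cos²(69.7°) = 2240 × 0.1204 = 269.6 km².
True area of plateau region: 60400 × cos²(50.7°) = 60400 × 0.4012 = 24230 km².
Ratio = 269.6 / 24230 ≈ 0.0111.

0.0111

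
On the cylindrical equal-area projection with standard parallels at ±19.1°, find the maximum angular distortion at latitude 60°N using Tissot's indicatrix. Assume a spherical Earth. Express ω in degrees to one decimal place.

68.5°

A cylindrical equal-area projection with standard parallel φ₀ has meridian scale h = cos φ / cos φ₀ and parallel scale k = cos φ₀ / cos φ (so areas are preserved, h·k = 1).
At 60°: h = 0.5291, k = 1.890; principal scales a = 1.890, b = 0.5291.
sin(ω/2) = (a − b)/(a + b) = 1.361/2.419 = 0.5625, so ω = 2 arcsin(0.5625) ≈ 68.5°.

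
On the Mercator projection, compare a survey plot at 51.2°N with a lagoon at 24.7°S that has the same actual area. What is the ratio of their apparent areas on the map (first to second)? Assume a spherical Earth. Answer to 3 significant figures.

Mercator areal scale is sec²φ.
At 51.2°: sec²(51.2°) = 1/0.6266² = 2.547.
At 24.7°: sec²(24.7°) = 1/0.9085² = 1.212.
Ratio = 2.547/1.212 = cos²(24.7°)/cos²(51.2°) ≈ 2.10.

2.10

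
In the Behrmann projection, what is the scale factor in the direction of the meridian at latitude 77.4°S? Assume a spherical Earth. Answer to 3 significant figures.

The Behrmann projection is cylindrical equal-area with φ₀ = 30°. A cylindrical equal-area projection with standard parallel φ₀ has meridian scale h = cos φ / cos φ₀ and parallel scale k = cos φ₀ / cos φ (so areas are preserved, h·k = 1).
h = cos 77.4° / cos 30° = 0.2181/0.8660 = 0.2519.

0.252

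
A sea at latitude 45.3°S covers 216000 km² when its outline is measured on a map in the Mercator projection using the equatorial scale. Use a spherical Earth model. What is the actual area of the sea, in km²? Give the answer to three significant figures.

The Mercator projection is conformal; its linear scale factor is the same in every direction and equals sec φ = 1/cos φ.
Areal scale = k² = sec²φ = 1/cos²(45.3°) = 1/0.7034² = 2.021.
True area = apparent / (areal scale) = 216000 / 2.021 ≈ 107000 km².

107000 km²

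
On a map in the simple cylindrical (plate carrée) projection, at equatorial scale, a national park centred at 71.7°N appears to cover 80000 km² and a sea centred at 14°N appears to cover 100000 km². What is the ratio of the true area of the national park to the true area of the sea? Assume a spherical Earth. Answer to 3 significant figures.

0.259

On the plate carrée, areal scale = h·k = 1 × sec φ, so true area = apparent × cos φ.
True area of national park: 80000 × cos(71.7°) = 80000 × 0.3140 = 25120 km².
True area of sea: 100000 × cos(14°) = 100000 × 0.9703 = 97030 km².
Ratio = 25120 / 97030 ≈ 0.259.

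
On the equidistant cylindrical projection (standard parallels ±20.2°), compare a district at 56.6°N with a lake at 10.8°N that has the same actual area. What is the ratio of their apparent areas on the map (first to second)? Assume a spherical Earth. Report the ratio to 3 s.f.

In the equirectangular projection with standard parallel φ₀ = 20.2° (x = Rλ cos φ₀, y = Rφ), meridians are true-scale (h = 1) and the parallel scale is k = cos φ₀ / cos φ.
Areal scale at 56.6°: h·k = 1.000 × 1.705 = 1.705.
Areal scale at 10.8°: h·k = 1.000 × 0.9554 = 0.9554.
Ratio = 1.705/0.9554 ≈ 1.78.

1.78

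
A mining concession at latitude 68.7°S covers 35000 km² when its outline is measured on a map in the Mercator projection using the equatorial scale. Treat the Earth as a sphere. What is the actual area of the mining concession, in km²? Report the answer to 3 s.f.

The Mercator projection is conformal; its linear scale factor is the same in every direction and equals sec φ = 1/cos φ.
Areal scale = k² = sec²φ = 1/cos²(68.7°) = 1/0.3633² = 7.579.
True area = apparent / (areal scale) = 35000 / 7.579 ≈ 4620 km².

4620 km²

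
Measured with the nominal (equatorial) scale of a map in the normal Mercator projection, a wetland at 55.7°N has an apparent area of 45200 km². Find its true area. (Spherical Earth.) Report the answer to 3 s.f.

14400 km²

For Mercator, h = k = sec φ (a conformal cylindrical projection has a single point scale, 1/cos φ).
Areal scale = k² = sec²φ = 1/cos²(55.7°) = 1/0.5635² = 3.149.
True area = apparent / (areal scale) = 45200 / 3.149 ≈ 14400 km².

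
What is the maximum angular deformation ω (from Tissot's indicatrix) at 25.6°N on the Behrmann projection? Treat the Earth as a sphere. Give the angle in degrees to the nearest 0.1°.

Behrmann is a cylindrical equal-area projection with standard parallels at ±30°. For cylindrical equal-area with standard parallel φ₀, h = cos φ / cos φ₀ and k = cos φ₀ / cos φ, so h·k = 1.
At 25.6°: h = 1.041, k = 0.9603; principal scales a = 1.041, b = 0.9603.
sin(ω/2) = (a − b)/(a + b) = 0.08105/2.002 = 0.04049, so ω = 2 arcsin(0.04049) ≈ 4.6°.

4.6°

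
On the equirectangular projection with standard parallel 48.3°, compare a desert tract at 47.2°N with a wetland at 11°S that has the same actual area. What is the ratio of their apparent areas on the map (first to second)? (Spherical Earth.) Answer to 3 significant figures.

In the equirectangular projection with standard parallel φ₀ = 48.3° (x = Rλ cos φ₀, y = Rφ), meridians are true-scale (h = 1) and the parallel scale is k = cos φ₀ / cos φ.
Areal scale at 47.2°: h·k = 1.000 × 0.9791 = 0.9791.
Areal scale at 11°: h·k = 1.000 × 0.6777 = 0.6777.
Ratio = 0.9791/0.6777 ≈ 1.44.

1.44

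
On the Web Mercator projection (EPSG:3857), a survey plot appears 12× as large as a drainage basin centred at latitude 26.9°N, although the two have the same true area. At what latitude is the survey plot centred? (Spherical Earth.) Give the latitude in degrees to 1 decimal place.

On Mercator, (apparent₁)/(apparent₂) = sec²φ₁ / sec²φ₂ when true areas are equal.
cos²φ₂ / cos²φ₁ = 12  ⇒  cos φ₁ = cos 26.9° / √12 = 0.8918/3.464 = 0.2574.
φ₁ = arccos(0.2574) ≈ 75.1°.

75.1°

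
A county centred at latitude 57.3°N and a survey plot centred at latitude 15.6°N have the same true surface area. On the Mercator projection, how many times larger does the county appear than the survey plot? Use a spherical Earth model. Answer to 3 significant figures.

On Mercator, area is exaggerated by sec²φ = 1/cos²φ.
At 57.3°: sec²(57.3°) = 1/0.5402² = 3.426.
At 15.6°: sec²(15.6°) = 1/0.9632² = 1.078.
Ratio = 3.426/1.078 = cos²(15.6°)/cos²(57.3°) ≈ 3.18.

3.18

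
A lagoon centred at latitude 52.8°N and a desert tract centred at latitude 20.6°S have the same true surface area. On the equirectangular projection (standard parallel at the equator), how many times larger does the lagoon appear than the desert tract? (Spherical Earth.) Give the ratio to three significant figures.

Plate carrée maps x = Rλ, y = Rφ. The meridian scale is h = 1 and the parallel scale is k = 1/cos φ = sec φ.
Areal scale at 52.8°: h·k = 1.000 × 1.654 = 1.654.
Areal scale at 20.6°: h·k = 1.000 × 1.068 = 1.068.
Ratio = 1.654/1.068 ≈ 1.55.

1.55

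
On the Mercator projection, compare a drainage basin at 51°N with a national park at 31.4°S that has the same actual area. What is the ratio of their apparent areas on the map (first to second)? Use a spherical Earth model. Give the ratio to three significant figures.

1.84

Mercator is conformal with k = sec φ, so areal scale = k² = sec²φ.
At 51°: sec²(51°) = 1/0.6293² = 2.525.
At 31.4°: sec²(31.4°) = 1/0.8536² = 1.373.
Ratio = 2.525/1.373 = cos²(31.4°)/cos²(51°) ≈ 1.84.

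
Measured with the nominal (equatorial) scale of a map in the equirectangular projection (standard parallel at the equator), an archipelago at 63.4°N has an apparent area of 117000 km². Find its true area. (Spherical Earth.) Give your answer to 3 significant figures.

52400 km²

For the equirectangular projection with φ₀ = 0 (plate carrée), h = 1 along meridians and k = sec φ along parallels.
Areal scale = h·k = 1 × sec φ; at 63.4°, h = 1.000, k = 2.233, so h·k = 2.233.
True area = apparent / (areal scale) = 117000 / 2.233 ≈ 52400 km².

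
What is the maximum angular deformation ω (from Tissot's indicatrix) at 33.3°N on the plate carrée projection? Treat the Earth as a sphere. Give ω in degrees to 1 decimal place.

10.3°

For the equirectangular projection with φ₀ = 0 (plate carrée), h = 1 along meridians and k = sec φ along parallels.
At 33.3°: h = 1.000, k = 1.196; principal scales a = 1.196, b = 1.000.
sin(ω/2) = (a − b)/(a + b) = 0.1964/2.196 = 0.08944, so ω = 2 arcsin(0.08944) ≈ 10.3°.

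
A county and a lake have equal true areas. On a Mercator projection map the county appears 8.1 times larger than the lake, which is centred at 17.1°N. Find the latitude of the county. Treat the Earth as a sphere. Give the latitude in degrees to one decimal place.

On Mercator, (apparent₁)/(apparent₂) = sec²φ₁ / sec²φ₂ when true areas are equal.
cos²φ₂ / cos²φ₁ = 8.1  ⇒  cos φ₁ = cos 17.1° / √8.1 = 0.9558/2.846 = 0.3358.
φ₁ = arccos(0.3358) ≈ 70.4°.

70.4°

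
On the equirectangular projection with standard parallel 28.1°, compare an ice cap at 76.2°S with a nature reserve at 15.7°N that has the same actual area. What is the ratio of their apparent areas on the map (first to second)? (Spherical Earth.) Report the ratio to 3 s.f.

4.04

The equidistant cylindrical projection with φ₀ = 28.1° has h = 1 (meridians true) and k = cos φ₀ / cos φ along parallels.
Areal scale at 76.2°: h·k = 1.000 × 3.698 = 3.698.
Areal scale at 15.7°: h·k = 1.000 × 0.9163 = 0.9163.
Ratio = 3.698/0.9163 ≈ 4.04.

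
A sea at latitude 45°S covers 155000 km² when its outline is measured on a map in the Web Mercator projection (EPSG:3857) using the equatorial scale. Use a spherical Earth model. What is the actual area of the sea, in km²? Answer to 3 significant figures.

77500 km²

For Mercator, h = k = sec φ (a conformal cylindrical projection has a single point scale, 1/cos φ).
Areal scale = k² = sec²φ = 1/cos²(45°) = 1/0.7071² = 2.000.
True area = apparent / (areal scale) = 155000 / 2.000 ≈ 77500 km².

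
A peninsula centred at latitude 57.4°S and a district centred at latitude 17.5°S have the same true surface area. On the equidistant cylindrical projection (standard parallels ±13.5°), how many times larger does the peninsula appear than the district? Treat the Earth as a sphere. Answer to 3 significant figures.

The equidistant cylindrical projection with φ₀ = 13.5° has h = 1 (meridians true) and k = cos φ₀ / cos φ along parallels.
Areal scale at 57.4°: h·k = 1.000 × 1.805 = 1.805.
Areal scale at 17.5°: h·k = 1.000 × 1.020 = 1.020.
Ratio = 1.805/1.020 ≈ 1.77.

1.77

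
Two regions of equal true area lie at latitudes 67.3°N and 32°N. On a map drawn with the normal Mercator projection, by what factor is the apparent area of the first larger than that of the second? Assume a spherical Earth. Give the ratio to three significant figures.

4.83

Mercator areal scale is sec²φ.
At 67.3°: sec²(67.3°) = 1/0.3859² = 6.715.
At 32°: sec²(32°) = 1/0.8480² = 1.390.
Ratio = 6.715/1.390 = cos²(32°)/cos²(67.3°) ≈ 4.83.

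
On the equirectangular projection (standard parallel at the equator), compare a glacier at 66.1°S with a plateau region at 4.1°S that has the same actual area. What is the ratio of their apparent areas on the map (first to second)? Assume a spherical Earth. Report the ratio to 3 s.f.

2.46

For the equirectangular projection with φ₀ = 0 (plate carrée), h = 1 along meridians and k = sec φ along parallels.
Areal scale at 66.1°: h·k = 1.000 × 2.468 = 2.468.
Areal scale at 4.1°: h·k = 1.000 × 1.003 = 1.003.
Ratio = 2.468/1.003 ≈ 2.46.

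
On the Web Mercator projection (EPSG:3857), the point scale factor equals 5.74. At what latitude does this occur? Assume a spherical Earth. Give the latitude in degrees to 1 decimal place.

Mercator scale is k = sec φ = 1/cos φ.
1/cos φ = 5.74  ⇒  cos φ = 0.1742  ⇒  φ = arccos(0.1742) ≈ 80.0°.

80.0°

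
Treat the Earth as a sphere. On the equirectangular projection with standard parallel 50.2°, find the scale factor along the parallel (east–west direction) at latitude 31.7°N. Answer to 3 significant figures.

0.752

In the equirectangular projection with standard parallel φ₀ = 50.2° (x = Rλ cos φ₀, y = Rφ), meridians are true-scale (h = 1) and the parallel scale is k = cos φ₀ / cos φ.
k = cos 50.2° / cos 31.7° = 0.6401/0.8508 = 0.7524.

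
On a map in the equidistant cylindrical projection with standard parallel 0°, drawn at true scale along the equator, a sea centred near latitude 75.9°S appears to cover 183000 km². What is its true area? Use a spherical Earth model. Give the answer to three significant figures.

44600 km²

Plate carrée maps x = Rλ, y = Rφ. The meridian scale is h = 1 and the parallel scale is k = 1/cos φ = sec φ.
Areal scale = h·k = 1 × sec φ; at 75.9°, h = 1.000, k = 4.105, so h·k = 4.105.
True area = apparent / (areal scale) = 183000 / 4.105 ≈ 44600 km².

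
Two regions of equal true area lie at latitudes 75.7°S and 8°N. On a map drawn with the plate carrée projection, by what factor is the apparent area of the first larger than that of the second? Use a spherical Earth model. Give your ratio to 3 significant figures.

4.01

For the equirectangular projection with φ₀ = 0 (plate carrée), h = 1 along meridians and k = sec φ along parallels.
Areal scale at 75.7°: h·k = 1.000 × 4.049 = 4.049.
Areal scale at 8°: h·k = 1.000 × 1.010 = 1.010.
Ratio = 4.049/1.010 ≈ 4.01.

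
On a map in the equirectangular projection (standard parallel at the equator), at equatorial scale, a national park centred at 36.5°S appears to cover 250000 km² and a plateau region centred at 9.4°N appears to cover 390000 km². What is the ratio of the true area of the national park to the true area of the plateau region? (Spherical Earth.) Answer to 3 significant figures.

Plate carrée has h = 1 and k = sec φ, giving areal scale sec φ; true area = (apparent area) · cos φ.
True area of national park: 250000 × cos(36.5°) = 250000 × 0.8039 = 201000 km².
True area of plateau region: 390000 × cos(9.4°) = 390000 × 0.9866 = 384800 km².
Ratio = 201000 / 384800 ≈ 0.522.

0.522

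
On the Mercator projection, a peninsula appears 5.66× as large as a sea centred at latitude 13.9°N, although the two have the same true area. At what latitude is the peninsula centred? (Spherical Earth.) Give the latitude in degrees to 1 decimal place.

65.9°

Mercator areal scale is sec²φ, so apparent-area ratio = sec²φ₁ / sec²φ₂ = cos²φ₂ / cos²φ₁.
cos²φ₂ / cos²φ₁ = 5.66  ⇒  cos φ₁ = cos 13.9° / √5.66 = 0.9707/2.379 = 0.4080.
φ₁ = arccos(0.4080) ≈ 65.9°.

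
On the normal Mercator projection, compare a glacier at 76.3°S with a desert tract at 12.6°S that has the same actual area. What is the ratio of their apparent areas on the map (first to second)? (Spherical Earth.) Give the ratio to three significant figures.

Mercator is conformal with k = sec φ, so areal scale = k² = sec²φ.
At 76.3°: sec²(76.3°) = 1/0.2368² = 17.83.
At 12.6°: sec²(12.6°) = 1/0.9759² = 1.050.
Ratio = 17.83/1.050 = cos²(12.6°)/cos²(76.3°) ≈ 17.0.

17.0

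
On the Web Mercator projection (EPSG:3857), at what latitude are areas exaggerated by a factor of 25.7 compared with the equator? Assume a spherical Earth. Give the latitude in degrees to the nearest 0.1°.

Mercator areal scale is sec²φ.
sec²φ = 25.7  ⇒  cos²φ = 0.03891  ⇒  cos φ = 0.1973.
φ = arccos(0.1973) ≈ 78.6°.

78.6°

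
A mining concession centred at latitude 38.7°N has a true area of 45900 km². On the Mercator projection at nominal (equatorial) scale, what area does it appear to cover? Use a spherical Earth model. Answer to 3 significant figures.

75400 km²

Mercator is conformal, so the point scale is isotropic: h = k = sec φ = 1/cos φ.
Areal scale = k² = sec²φ = 1/cos²(38.7°) = 1/0.7804² = 1.642.
Apparent area = 45900 × 1.642 ≈ 75400 km².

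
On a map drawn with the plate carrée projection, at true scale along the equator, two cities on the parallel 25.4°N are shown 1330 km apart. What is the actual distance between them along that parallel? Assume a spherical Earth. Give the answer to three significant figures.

For the equirectangular projection with φ₀ = 0 (plate carrée), h = 1 along meridians and k = sec φ along parallels.
Along the parallel at 25.4°, map distances are exaggerated by k = sec 25.4° = 1.107.
True distance = 1330 / 1.107 = 1330 × cos 25.4° ≈ 1200 km.

1200 km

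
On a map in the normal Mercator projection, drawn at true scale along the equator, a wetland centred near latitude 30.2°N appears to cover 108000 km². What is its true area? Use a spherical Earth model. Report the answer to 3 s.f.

80700 km²

The Mercator projection is conformal; its linear scale factor is the same in every direction and equals sec φ = 1/cos φ.
Areal scale = k² = sec²φ = 1/cos²(30.2°) = 1/0.8643² = 1.339.
True area = apparent / (areal scale) = 108000 / 1.339 ≈ 80700 km².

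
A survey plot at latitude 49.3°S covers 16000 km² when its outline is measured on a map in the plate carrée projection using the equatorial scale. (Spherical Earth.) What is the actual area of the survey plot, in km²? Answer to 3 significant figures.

For the equirectangular projection with φ₀ = 0 (plate carrée), h = 1 along meridians and k = sec φ along parallels.
Areal scale = h·k = 1 × sec φ; at 49.3°, h = 1.000, k = 1.534, so h·k = 1.534.
True area = apparent / (areal scale) = 16000 / 1.534 ≈ 10400 km².

10400 km²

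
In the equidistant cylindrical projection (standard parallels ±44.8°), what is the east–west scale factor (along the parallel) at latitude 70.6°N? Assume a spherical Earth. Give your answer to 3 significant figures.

2.14

In the equirectangular projection with standard parallel φ₀ = 44.8° (x = Rλ cos φ₀, y = Rφ), meridians are true-scale (h = 1) and the parallel scale is k = cos φ₀ / cos φ.
k = cos 44.8° / cos 70.6° = 0.7096/0.3322 = 2.136.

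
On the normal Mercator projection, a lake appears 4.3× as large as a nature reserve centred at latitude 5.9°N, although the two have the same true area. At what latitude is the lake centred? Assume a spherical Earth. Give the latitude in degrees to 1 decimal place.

61.3°

On Mercator, (apparent₁)/(apparent₂) = sec²φ₁ / sec²φ₂ when true areas are equal.
cos²φ₂ / cos²φ₁ = 4.3  ⇒  cos φ₁ = cos 5.9° / √4.3 = 0.9947/2.074 = 0.4797.
φ₁ = arccos(0.4797) ≈ 61.3°.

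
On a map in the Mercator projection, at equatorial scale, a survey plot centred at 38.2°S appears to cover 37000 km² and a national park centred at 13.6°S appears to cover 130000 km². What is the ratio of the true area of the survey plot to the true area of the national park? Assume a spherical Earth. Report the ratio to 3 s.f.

Since Mercator area scale is 1/cos²φ, the true area equals the apparent area multiplied by cos²φ.
True area of survey plot: 37000 × cos²(38.2°) = 37000 × 0.6176 = 22850 km².
True area of national park: 130000 × cos²(13.6°) = 130000 × 0.9447 = 122800 km².
Ratio = 22850 / 122800 ≈ 0.186.

0.186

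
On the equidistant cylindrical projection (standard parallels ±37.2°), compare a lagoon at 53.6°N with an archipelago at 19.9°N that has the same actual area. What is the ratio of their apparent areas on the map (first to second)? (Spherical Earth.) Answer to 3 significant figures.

In the equirectangular projection with standard parallel φ₀ = 37.2° (x = Rλ cos φ₀, y = Rφ), meridians are true-scale (h = 1) and the parallel scale is k = cos φ₀ / cos φ.
Areal scale at 53.6°: h·k = 1.000 × 1.342 = 1.342.
Areal scale at 19.9°: h·k = 1.000 × 0.8471 = 0.8471.
Ratio = 1.342/0.8471 ≈ 1.58.

1.58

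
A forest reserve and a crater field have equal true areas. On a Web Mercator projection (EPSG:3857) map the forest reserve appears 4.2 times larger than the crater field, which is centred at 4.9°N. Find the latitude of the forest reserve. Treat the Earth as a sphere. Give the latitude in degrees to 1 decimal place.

60.9°

On Mercator, (apparent₁)/(apparent₂) = sec²φ₁ / sec²φ₂ when true areas are equal.
cos²φ₂ / cos²φ₁ = 4.2  ⇒  cos φ₁ = cos 4.9° / √4.2 = 0.9963/2.049 = 0.4862.
φ₁ = arccos(0.4862) ≈ 60.9°.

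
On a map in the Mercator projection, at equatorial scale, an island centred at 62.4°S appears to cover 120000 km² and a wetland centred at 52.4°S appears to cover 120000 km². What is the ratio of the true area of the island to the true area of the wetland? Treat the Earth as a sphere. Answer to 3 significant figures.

Since Mercator area scale is 1/cos²φ, the true area equals the apparent area multiplied by cos²φ.
True area of island: 120000 × cos²(62.4°) = 120000 × 0.2146 = 25760 km².
True area of wetland: 120000 × cos²(52.4°) = 120000 × 0.3723 = 44670 km².
Ratio = 25760 / 44670 ≈ 0.577.

0.577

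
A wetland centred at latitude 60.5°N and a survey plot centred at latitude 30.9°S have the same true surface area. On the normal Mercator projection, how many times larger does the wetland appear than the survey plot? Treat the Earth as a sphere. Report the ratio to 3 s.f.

3.04

Mercator areal scale is sec²φ.
At 60.5°: sec²(60.5°) = 1/0.4924² = 4.124.
At 30.9°: sec²(30.9°) = 1/0.8581² = 1.358.
Ratio = 4.124/1.358 = cos²(30.9°)/cos²(60.5°) ≈ 3.04.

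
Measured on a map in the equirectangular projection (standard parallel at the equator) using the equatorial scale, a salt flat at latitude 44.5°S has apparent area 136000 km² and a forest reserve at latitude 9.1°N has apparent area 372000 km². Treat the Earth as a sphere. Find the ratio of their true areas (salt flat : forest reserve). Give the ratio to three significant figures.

Plate carrée has h = 1 and k = sec φ, giving areal scale sec φ; true area = (apparent area) · cos φ.
True area of salt flat: 136000 × cos(44.5°) = 136000 × 0.7133 = 97000 km².
True area of forest reserve: 372000 × cos(9.1°) = 372000 × 0.9874 = 367300 km².
Ratio = 97000 / 367300 ≈ 0.264.

0.264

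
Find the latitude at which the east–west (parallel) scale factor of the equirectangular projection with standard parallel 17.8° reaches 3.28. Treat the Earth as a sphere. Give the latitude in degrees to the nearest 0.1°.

The equidistant cylindrical projection with φ₀ = 17.8° has h = 1 (meridians true) and k = cos φ₀ / cos φ along parallels.
k = cos φ₀ / cos φ = 3.28  ⇒  cos φ = cos 17.8° / 3.28 = 0.2903.
φ = arccos(0.2903) ≈ 73.1°.

73.1°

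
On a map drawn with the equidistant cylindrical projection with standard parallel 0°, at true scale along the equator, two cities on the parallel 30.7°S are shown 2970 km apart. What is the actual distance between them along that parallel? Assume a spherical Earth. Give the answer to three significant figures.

Plate carrée maps x = Rλ, y = Rφ. The meridian scale is h = 1 and the parallel scale is k = 1/cos φ = sec φ.
Along the parallel at 30.7°, map distances are exaggerated by k = sec 30.7° = 1.163.
True distance = 2970 / 1.163 = 2970 × cos 30.7° ≈ 2550 km.

2550 km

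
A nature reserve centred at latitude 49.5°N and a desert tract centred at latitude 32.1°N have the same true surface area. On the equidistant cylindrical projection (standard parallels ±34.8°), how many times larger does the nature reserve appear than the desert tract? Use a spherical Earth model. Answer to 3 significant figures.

1.30

In the equirectangular projection with standard parallel φ₀ = 34.8° (x = Rλ cos φ₀, y = Rφ), meridians are true-scale (h = 1) and the parallel scale is k = cos φ₀ / cos φ.
Areal scale at 49.5°: h·k = 1.000 × 1.264 = 1.264.
Areal scale at 32.1°: h·k = 1.000 × 0.9693 = 0.9693.
Ratio = 1.264/0.9693 ≈ 1.30.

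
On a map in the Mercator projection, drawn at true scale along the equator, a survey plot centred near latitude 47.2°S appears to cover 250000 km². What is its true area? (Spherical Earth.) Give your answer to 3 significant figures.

Mercator is conformal, so the point scale is isotropic: h = k = sec φ = 1/cos φ.
Areal scale = k² = sec²φ = 1/cos²(47.2°) = 1/0.6794² = 2.166.
True area = apparent / (areal scale) = 250000 / 2.166 ≈ 115000 km².

115000 km²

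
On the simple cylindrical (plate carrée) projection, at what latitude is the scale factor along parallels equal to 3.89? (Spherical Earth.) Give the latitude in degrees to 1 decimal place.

75.1°

Plate carrée: h = 1, k = sec φ along parallels.
sec φ = 3.89  ⇒  cos φ = 0.2571  ⇒  φ ≈ 75.1°.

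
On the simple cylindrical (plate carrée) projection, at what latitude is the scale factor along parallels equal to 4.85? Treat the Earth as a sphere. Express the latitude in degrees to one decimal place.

78.1°

Plate carrée: h = 1, k = sec φ along parallels.
sec φ = 4.85  ⇒  cos φ = 0.2062  ⇒  φ ≈ 78.1°.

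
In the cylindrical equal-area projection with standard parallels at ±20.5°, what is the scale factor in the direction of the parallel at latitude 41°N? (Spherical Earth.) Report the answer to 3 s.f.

A cylindrical equal-area projection with standard parallel φ₀ has meridian scale h = cos φ / cos φ₀ and parallel scale k = cos φ₀ / cos φ (so areas are preserved, h·k = 1).
k = cos 20.5° / cos 41° = 0.9367/0.7547 = 1.241.

1.24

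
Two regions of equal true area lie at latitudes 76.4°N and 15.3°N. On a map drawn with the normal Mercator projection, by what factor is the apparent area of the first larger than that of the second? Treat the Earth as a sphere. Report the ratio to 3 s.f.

16.8

Mercator areal scale is sec²φ.
At 76.4°: sec²(76.4°) = 1/0.2351² = 18.09.
At 15.3°: sec²(15.3°) = 1/0.9646² = 1.075.
Ratio = 18.09/1.075 = cos²(15.3°)/cos²(76.4°) ≈ 16.8.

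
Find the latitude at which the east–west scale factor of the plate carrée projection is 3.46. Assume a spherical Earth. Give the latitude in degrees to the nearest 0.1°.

Plate carrée: h = 1, k = sec φ along parallels.
sec φ = 3.46  ⇒  cos φ = 0.2890  ⇒  φ ≈ 73.2°.

73.2°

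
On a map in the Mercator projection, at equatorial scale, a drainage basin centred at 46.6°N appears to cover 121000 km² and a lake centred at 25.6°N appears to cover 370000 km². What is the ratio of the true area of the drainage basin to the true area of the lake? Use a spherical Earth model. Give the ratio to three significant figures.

0.190

Since Mercator area scale is 1/cos²φ, the true area equals the apparent area multiplied by cos²φ.
True area of drainage basin: 121000 × cos²(46.6°) = 121000 × 0.4721 = 57120 km².
True area of lake: 370000 × cos²(25.6°) = 370000 × 0.8133 = 300900 km².
Ratio = 57120 / 300900 ≈ 0.190.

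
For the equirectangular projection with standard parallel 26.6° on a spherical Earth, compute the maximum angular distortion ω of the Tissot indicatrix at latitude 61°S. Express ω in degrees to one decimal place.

The equidistant cylindrical projection with φ₀ = 26.6° has h = 1 (meridians true) and k = cos φ₀ / cos φ along parallels.
At 61°: h = 1.000, k = 1.844; principal scales a = 1.844, b = 1.000.
sin(ω/2) = (a − b)/(a + b) = 0.8443/2.844 = 0.2968, so ω = 2 arcsin(0.2968) ≈ 34.5°.

34.5°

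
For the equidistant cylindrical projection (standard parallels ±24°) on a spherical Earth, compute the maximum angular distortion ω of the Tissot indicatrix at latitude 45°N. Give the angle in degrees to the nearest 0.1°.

With standard parallel φ₀ = 24°, the equirectangular projection gives x = Rλ cos φ₀, y = Rφ, so h = 1 and k = cos 24° / cos φ.
At 45°: h = 1.000, k = 1.292; principal scales a = 1.292, b = 1.000.
sin(ω/2) = (a − b)/(a + b) = 0.2919/2.292 = 0.1274, so ω = 2 arcsin(0.1274) ≈ 14.6°.

14.6°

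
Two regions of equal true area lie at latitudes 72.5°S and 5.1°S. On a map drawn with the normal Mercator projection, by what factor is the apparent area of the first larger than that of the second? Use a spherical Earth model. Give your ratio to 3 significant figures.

Mercator is conformal with k = sec φ, so areal scale = k² = sec²φ.
At 72.5°: sec²(72.5°) = 1/0.3007² = 11.06.
At 5.1°: sec²(5.1°) = 1/0.9960² = 1.008.
Ratio = 11.06/1.008 = cos²(5.1°)/cos²(72.5°) ≈ 11.0.

11.0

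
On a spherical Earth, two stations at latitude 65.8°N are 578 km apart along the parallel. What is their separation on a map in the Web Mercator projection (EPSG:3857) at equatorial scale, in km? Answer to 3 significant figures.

1410 km

For Mercator, h = k = sec φ (a conformal cylindrical projection has a single point scale, 1/cos φ).
Along the parallel, k = sec 65.8° = 1/0.4099 = 2.439.
Map distance = 578 × 2.439 ≈ 1410 km.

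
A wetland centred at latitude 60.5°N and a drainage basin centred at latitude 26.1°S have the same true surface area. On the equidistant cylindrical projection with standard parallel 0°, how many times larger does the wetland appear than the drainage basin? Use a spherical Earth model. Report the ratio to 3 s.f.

1.82

Plate carrée maps x = Rλ, y = Rφ. The meridian scale is h = 1 and the parallel scale is k = 1/cos φ = sec φ.
Areal scale at 60.5°: h·k = 1.000 × 2.031 = 2.031.
Areal scale at 26.1°: h·k = 1.000 × 1.114 = 1.114.
Ratio = 2.031/1.114 ≈ 1.82.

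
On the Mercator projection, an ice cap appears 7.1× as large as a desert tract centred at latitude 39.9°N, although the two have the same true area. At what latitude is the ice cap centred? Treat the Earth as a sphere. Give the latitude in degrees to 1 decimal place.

On Mercator, (apparent₁)/(apparent₂) = sec²φ₁ / sec²φ₂ when true areas are equal.
cos²φ₂ / cos²φ₁ = 7.1  ⇒  cos φ₁ = cos 39.9° / √7.1 = 0.7672/2.665 = 0.2879.
φ₁ = arccos(0.2879) ≈ 73.3°.

73.3°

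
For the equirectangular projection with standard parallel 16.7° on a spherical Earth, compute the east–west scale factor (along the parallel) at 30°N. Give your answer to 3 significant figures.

In the equirectangular projection with standard parallel φ₀ = 16.7° (x = Rλ cos φ₀, y = Rφ), meridians are true-scale (h = 1) and the parallel scale is k = cos φ₀ / cos φ.
k = cos 16.7° / cos 30° = 0.9578/0.8660 = 1.106.

1.11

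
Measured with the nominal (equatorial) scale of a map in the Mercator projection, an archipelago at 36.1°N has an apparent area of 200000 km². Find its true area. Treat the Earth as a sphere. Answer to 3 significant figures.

Mercator is conformal, so the point scale is isotropic: h = k = sec φ = 1/cos φ.
Areal scale = k² = sec²φ = 1/cos²(36.1°) = 1/0.8080² = 1.532.
True area = apparent / (areal scale) = 200000 / 1.532 ≈ 131000 km².

131000 km²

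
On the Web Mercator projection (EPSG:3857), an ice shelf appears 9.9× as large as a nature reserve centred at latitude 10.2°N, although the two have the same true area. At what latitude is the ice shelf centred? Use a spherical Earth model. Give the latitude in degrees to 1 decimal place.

71.8°

On Mercator, (apparent₁)/(apparent₂) = sec²φ₁ / sec²φ₂ when true areas are equal.
cos²φ₂ / cos²φ₁ = 9.9  ⇒  cos φ₁ = cos 10.2° / √9.9 = 0.9842/3.146 = 0.3128.
φ₁ = arccos(0.3128) ≈ 71.8°.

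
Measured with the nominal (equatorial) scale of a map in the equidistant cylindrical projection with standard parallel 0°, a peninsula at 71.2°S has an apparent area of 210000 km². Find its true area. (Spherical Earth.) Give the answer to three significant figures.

67700 km²

In the plate carrée (x = Rλ, y = Rφ), meridians are true-scale (h = 1) and parallels are stretched by k = sec φ.
Areal scale = h·k = 1 × sec φ; at 71.2°, h = 1.000, k = 3.103, so h·k = 3.103.
True area = apparent / (areal scale) = 210000 / 3.103 ≈ 67700 km².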